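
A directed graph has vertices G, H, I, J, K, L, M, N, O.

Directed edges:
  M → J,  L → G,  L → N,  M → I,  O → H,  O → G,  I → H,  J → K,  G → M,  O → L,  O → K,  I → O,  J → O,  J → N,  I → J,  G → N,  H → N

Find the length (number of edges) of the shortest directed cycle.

For each vertex v, BFS finds the shortest path from v back to v.
The shortest such closed walk is G → M → I → O → G, length 4.

4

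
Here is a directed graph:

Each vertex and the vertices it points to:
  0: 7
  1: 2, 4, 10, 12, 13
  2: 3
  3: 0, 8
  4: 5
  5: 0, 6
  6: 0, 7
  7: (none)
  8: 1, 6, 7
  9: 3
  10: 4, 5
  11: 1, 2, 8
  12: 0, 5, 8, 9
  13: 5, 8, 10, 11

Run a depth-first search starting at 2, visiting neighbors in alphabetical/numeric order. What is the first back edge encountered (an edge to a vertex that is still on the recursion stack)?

DFS from 2 (visiting neighbors in alphabetical/numeric order); mark gray on enter, black on exit:
2 gray
  3 gray
    0 gray
      7 gray
      7 black
    0 black
    8 gray
      1 gray
        1→2: 2 is gray → back edge
First back edge: 1 → 2.

1→2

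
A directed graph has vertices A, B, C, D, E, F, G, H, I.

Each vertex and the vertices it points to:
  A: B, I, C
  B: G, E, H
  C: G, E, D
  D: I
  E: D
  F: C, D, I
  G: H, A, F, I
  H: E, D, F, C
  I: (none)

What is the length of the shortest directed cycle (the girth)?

3

For each vertex v, BFS finds the shortest path from v back to v.
The shortest such closed walk is A → B → G → A, length 3.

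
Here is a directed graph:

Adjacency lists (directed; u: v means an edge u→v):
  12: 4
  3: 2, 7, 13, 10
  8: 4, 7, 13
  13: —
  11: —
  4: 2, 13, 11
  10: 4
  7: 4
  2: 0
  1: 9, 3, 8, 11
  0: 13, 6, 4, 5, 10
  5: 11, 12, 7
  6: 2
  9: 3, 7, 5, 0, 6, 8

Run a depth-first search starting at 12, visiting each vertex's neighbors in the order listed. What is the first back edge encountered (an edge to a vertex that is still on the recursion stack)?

DFS from 12 (visiting each vertex's neighbors in the order listed); mark gray on enter, black on exit:
12 gray
  4 gray
    2 gray
      0 gray
        13 gray
        13 black
        6 gray
          6→2: 2 is gray → back edge
First back edge: 6 → 2.

6→2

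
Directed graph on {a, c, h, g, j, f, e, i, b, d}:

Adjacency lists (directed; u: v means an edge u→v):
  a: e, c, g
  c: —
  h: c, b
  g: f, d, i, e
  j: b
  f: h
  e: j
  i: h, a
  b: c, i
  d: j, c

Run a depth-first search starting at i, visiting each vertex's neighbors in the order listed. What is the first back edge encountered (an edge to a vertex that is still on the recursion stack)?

b→i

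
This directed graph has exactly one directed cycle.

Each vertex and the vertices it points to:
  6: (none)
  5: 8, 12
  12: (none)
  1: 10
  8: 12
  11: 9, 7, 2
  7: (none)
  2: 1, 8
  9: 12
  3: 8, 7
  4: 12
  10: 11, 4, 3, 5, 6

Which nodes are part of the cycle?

1, 2, 10, 11

DFS with gray/black marking from 10:
10 gray
  11 gray
    9 gray
      12 gray
      12 black
    9 black
    7 gray
    7 black
    2 gray
      1 gray
        1→10: 10 is gray → back edge
Back edge closes the cycle 10 → 11 → 2 → 1 → 10; its vertices are {1, 2, 10, 11}.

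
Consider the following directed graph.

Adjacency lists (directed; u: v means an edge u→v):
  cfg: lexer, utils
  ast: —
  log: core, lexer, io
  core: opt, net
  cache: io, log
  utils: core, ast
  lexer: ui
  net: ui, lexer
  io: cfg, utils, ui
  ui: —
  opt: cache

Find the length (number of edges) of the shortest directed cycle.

For each vertex v, BFS finds the shortest path from v back to v.
The shortest such closed walk is log → core → opt → cache → log, length 4.

4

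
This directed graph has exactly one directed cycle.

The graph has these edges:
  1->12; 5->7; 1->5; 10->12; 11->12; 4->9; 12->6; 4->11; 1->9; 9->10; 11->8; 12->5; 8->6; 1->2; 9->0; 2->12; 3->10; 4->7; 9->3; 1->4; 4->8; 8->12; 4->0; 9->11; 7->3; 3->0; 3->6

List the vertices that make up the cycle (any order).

DFS with gray/black marking from 5:
5 gray
  7 gray
    3 gray
      0 gray
      0 black
      10 gray
        12 gray
          6 gray
          6 black
          12→5: 5 is gray → back edge
Back edge closes the cycle 5 → 7 → 3 → 10 → 12 → 5; its vertices are {3, 5, 7, 10, 12}.

3, 5, 7, 10, 12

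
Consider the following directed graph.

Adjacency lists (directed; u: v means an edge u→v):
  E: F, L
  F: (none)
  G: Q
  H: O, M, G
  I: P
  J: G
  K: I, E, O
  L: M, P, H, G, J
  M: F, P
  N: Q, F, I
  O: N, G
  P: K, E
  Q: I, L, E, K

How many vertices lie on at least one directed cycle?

A vertex is on a directed cycle iff it belongs to a strongly connected component of size ≥ 2 (or has a self-loop).
The vertices on cycles are {E, G, H, I, J, K, L, M, N, O, P, Q} — 12 in total.

12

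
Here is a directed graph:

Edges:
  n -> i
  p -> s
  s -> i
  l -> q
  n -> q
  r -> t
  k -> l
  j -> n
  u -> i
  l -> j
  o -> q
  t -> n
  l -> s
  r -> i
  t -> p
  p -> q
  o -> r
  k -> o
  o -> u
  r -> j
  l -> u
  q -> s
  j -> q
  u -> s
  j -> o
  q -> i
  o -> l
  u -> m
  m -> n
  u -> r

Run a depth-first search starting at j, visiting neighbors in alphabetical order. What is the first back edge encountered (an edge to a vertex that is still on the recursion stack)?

DFS from j (visiting neighbors in alphabetical order); mark gray on enter, black on exit:
j gray
  n gray
    i gray
    i black
    q gray
      q→i: i black — skip
      s gray
        s→i: i black — skip
      s black
    q black
  n black
  o gray
    l gray
      l→j: j is gray → back edge
First back edge: l → j.

l→j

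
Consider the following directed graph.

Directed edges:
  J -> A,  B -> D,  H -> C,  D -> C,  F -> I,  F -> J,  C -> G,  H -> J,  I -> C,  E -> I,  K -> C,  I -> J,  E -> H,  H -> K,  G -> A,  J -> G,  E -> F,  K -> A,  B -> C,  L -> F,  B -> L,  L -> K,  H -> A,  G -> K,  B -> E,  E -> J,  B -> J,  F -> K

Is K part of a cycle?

Yes

K is on a cycle iff K can reach itself via ≥1 edge.
K → C → G → K — yes.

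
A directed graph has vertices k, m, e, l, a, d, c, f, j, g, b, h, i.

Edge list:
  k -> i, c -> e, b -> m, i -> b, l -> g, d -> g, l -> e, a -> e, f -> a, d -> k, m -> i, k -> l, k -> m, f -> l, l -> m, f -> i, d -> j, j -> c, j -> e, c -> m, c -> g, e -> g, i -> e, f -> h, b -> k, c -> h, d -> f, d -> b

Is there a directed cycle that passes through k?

k is on a cycle iff k can reach itself via ≥1 edge.
k → i → b → k — yes.

Yes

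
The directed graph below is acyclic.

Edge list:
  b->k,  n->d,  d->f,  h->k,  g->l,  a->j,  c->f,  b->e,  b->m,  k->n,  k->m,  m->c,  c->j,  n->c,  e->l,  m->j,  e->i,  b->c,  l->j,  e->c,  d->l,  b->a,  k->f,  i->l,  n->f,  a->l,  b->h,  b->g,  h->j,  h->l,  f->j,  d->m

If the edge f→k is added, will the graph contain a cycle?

Adding f→k creates a cycle iff k can already reach f.
Path from k: k → f.
So k → … → f → k is a cycle.

Yes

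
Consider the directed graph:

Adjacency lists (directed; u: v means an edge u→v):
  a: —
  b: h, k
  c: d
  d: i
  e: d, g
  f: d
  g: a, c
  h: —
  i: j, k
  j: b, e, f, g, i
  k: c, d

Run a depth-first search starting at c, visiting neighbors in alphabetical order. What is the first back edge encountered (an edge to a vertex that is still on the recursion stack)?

DFS from c (visiting neighbors in alphabetical order); mark gray on enter, black on exit:
c gray
  d gray
    i gray
      j gray
        b gray
          h gray
          h black
          k gray
            k→c: c is gray → back edge
First back edge: k → c.

k→c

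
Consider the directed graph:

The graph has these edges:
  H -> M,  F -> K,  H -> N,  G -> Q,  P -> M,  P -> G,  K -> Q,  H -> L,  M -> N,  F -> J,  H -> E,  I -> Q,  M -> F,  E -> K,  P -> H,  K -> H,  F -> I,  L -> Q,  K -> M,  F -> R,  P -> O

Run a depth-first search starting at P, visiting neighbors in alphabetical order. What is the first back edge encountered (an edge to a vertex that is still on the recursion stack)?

K->H

DFS from P (visiting neighbors in alphabetical order); mark gray on enter, black on exit:
P gray
  G gray
    Q gray
    Q black
  G black
  H gray
    E gray
      K gray
        K→H: H is gray → back edge
First back edge: K → H.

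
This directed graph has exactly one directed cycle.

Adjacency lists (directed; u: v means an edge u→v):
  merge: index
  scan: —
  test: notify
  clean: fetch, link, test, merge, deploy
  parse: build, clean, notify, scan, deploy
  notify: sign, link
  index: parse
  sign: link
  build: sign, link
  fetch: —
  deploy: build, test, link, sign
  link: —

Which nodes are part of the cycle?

DFS with gray/black marking from parse:
parse gray
  build gray
    sign gray
      link gray
      link black
    sign black
    build→link: link black — skip
  build black
  clean gray
    fetch gray
    fetch black
    clean→link: link black — skip
    test gray
      notify gray
        notify→sign: sign black — skip
        notify→link: link black — skip
      notify black
    test black
    merge gray
      index gray
        index→parse: parse is gray → back edge
Back edge closes the cycle parse → clean → merge → index → parse; its vertices are {clean, index, merge, parse}.

clean, index, merge, parse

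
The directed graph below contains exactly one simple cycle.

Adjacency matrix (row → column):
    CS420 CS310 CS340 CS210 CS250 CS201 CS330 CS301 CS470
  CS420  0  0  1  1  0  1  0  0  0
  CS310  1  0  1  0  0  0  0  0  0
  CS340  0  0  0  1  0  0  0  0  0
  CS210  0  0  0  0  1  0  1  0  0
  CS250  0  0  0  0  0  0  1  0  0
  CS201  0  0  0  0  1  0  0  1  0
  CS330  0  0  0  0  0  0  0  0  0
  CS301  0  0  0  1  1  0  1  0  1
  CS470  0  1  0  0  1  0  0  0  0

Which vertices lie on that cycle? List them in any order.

DFS with gray/black marking from CS470:
CS470 gray
  CS250 gray
    CS330 gray
    CS330 black
  CS250 black
  CS310 gray
    CS420 gray
      CS201 gray
        CS201→CS250: CS250 black — skip
        CS301 gray
          CS301→CS330: CS330 black — skip
          CS301→CS250: CS250 black — skip
          CS301→CS470: CS470 is gray → back edge
Back edge closes the cycle CS470 → CS310 → CS420 → CS201 → CS301 → CS470; its vertices are {CS201, CS301, CS310, CS420, CS470}.

CS201, CS301, CS310, CS420, CS470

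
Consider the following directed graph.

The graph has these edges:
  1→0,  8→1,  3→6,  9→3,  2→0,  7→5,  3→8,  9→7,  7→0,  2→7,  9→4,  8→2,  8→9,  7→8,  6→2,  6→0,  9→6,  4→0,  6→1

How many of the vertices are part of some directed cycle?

A vertex is on a directed cycle iff it belongs to a strongly connected component of size ≥ 2 (or has a self-loop).
The vertices on cycles are {2, 3, 6, 7, 8, 9} — 6 in total.

6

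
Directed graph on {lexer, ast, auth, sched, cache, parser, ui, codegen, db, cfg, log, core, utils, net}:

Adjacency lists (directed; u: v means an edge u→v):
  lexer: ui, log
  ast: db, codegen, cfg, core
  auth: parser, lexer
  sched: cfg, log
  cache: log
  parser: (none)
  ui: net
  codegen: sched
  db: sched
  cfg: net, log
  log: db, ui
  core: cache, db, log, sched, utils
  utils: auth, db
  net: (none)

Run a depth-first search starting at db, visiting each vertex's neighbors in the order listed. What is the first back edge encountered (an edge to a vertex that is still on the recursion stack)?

log→db

DFS from db (visiting each vertex's neighbors in the order listed); mark gray on enter, black on exit:
db gray
  sched gray
    cfg gray
      net gray
      net black
      log gray
        log→db: db is gray → back edge
First back edge: log → db.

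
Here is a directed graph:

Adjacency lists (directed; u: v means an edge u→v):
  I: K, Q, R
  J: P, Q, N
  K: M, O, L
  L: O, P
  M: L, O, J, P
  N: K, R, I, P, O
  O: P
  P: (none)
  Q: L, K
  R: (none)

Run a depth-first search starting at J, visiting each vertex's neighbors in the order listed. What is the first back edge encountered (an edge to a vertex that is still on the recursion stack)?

DFS from J (visiting each vertex's neighbors in the order listed); mark gray on enter, black on exit:
J gray
  P gray
  P black
  Q gray
    L gray
      O gray
        O→P: P black — skip
      O black
      L→P: P black — skip
    L black
    K gray
      M gray
        M→L: L black — skip
        M→O: O black — skip
        M→J: J is gray → back edge
First back edge: M → J.

M->J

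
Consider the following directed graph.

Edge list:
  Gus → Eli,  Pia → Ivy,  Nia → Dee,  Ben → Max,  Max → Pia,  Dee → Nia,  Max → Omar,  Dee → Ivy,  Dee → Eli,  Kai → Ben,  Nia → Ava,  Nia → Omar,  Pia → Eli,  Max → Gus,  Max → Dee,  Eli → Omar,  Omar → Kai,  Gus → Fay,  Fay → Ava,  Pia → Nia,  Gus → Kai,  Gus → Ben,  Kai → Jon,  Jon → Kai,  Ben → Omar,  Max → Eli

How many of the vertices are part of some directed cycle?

A vertex is on a directed cycle iff it belongs to a strongly connected component of size ≥ 2 (or has a self-loop).
The vertices on cycles are {Ben, Dee, Eli, Gus, Jon, Kai, Max, Nia, Pia, Omar} — 10 in total.

10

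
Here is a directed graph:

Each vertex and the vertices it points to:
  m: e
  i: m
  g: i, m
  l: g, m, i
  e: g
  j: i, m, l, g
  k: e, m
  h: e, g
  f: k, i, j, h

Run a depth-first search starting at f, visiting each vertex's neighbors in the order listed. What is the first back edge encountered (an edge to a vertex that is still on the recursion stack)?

DFS from f (visiting each vertex's neighbors in the order listed); mark gray on enter, black on exit:
f gray
  k gray
    e gray
      g gray
        i gray
          m gray
            m→e: e is gray → back edge
First back edge: m → e.

m->e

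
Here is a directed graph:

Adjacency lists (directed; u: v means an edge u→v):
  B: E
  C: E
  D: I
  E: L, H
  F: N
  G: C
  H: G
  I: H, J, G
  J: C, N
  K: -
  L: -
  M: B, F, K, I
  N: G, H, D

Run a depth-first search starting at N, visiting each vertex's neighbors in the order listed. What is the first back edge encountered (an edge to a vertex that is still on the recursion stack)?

H→G

DFS from N (visiting each vertex's neighbors in the order listed); mark gray on enter, black on exit:
N gray
  G gray
    C gray
      E gray
        L gray
        L black
        H gray
          H→G: G is gray → back edge
First back edge: H → G.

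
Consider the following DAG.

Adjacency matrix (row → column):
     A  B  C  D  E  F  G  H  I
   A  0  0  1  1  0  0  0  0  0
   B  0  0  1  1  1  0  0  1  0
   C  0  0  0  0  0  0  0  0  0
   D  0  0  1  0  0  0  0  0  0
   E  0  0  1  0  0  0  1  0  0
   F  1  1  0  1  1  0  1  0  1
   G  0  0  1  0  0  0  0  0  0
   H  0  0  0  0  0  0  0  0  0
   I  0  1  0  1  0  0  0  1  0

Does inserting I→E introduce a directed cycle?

No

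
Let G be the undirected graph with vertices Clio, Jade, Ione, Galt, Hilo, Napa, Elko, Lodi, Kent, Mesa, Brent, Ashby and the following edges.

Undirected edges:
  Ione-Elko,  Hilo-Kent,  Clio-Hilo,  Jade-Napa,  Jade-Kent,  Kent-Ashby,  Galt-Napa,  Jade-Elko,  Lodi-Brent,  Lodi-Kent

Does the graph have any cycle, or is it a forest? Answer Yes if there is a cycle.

No

DFS, tracking each vertex's parent; an edge to a visited non-parent vertex closes a cycle.
Start from Napa:
visit Napa (parent –)
  visit Jade (parent Napa)
    visit Kent (parent Jade)
      visit Ashby (parent Kent)
        Ashby–Kent: parent, skip
      Kent–Jade: parent, skip
      visit Hilo (parent Kent)
        Hilo–Kent: parent, skip
        visit Clio (parent Hilo)
          Clio–Hilo: parent, skip
      visit Lodi (parent Kent)
        Lodi–Kent: parent, skip
        visit Brent (parent Lodi)
          Brent–Lodi: parent, skip
    visit Elko (parent Jade)
      visit Ione (parent Elko)
        Ione–Elko: parent, skip
      Elko–Jade: parent, skip
    Jade–Napa: parent, skip
  visit Galt (parent Napa)
    Galt–Napa: parent, skip
visit Mesa (parent –)
No non-parent visited neighbor found — the graph is a forest.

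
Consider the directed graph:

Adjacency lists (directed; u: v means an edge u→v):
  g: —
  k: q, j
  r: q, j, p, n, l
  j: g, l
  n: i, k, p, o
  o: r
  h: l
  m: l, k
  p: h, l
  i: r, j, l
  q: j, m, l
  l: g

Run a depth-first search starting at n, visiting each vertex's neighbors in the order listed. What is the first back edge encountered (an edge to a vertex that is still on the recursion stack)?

k->q

DFS from n (visiting each vertex's neighbors in the order listed); mark gray on enter, black on exit:
n gray
  i gray
    r gray
      q gray
        j gray
          g gray
          g black
          l gray
            l→g: g black — skip
          l black
        j black
        m gray
          m→l: l black — skip
          k gray
            k→q: q is gray → back edge
First back edge: k → q.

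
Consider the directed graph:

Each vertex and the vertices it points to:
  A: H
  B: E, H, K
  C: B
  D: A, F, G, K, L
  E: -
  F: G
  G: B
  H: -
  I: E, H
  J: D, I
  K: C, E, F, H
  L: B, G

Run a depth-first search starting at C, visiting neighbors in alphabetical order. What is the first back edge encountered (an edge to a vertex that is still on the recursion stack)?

DFS from C (visiting neighbors in alphabetical order); mark gray on enter, black on exit:
C gray
  B gray
    E gray
    E black
    H gray
    H black
    K gray
      K→C: C is gray → back edge
First back edge: K → C.

K→C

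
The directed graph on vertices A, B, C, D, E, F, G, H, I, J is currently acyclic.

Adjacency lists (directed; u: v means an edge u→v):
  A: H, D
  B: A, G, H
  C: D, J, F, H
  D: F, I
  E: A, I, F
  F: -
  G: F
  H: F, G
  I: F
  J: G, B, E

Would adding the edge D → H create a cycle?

Adding D→H creates a cycle iff H can already reach D.
Explore from H: no path reaches D. The graph stays acyclic.

No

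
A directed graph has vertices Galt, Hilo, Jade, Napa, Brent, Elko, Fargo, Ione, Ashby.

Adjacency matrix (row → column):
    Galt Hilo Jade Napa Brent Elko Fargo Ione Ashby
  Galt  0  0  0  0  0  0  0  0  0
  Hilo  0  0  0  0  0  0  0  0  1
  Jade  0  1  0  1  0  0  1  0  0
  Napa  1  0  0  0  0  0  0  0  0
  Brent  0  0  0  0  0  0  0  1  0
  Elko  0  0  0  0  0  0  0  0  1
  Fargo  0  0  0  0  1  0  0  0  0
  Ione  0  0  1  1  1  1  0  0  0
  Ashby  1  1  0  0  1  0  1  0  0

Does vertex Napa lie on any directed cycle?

Napa lies on a cycle iff there is a path from Napa back to itself.
Exploring from Napa, it never reaches itself; equivalently, its strongly connected component is a singleton.

No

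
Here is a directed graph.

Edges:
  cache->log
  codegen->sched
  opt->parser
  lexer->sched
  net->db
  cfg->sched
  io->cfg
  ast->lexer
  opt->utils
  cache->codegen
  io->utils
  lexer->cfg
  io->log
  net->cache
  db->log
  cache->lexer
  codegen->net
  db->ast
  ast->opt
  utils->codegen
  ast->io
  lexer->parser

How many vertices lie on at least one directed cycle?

A vertex is on a directed cycle iff it belongs to a strongly connected component of size ≥ 2 (or has a self-loop).
The vertices on cycles are {db, io, ast, net, opt, cache, utils, codegen} — 8 in total.

8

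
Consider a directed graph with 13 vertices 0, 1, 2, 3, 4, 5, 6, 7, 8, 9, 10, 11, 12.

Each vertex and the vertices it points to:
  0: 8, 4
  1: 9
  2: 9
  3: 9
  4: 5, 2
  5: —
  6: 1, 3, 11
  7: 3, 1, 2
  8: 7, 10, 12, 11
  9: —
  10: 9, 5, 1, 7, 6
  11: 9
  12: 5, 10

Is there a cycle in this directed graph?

No

DFS with white/gray/black marking, starting from 6:
6 gray
  1 gray
    9 gray
    9 black
  1 black
  3 gray
    3→9: 9 black — skip
  3 black
  11 gray
    11→9: 9 black — skip
  11 black
6 black
0 gray
  8 gray
    7 gray
      7→3: 3 black — skip
      7→1: 1 black — skip
      2 gray
        2→9: 9 black — skip
      2 black
    7 black
    10 gray
      10→9: 9 black — skip
      5 gray
      5 black
      10→1: 1 black — skip
      10→7: 7 black — skip
      10→6: 6 black — skip
    10 black
    12 gray
      12→5: 5 black — skip
      12→10: 10 black — skip
    12 black
    8→11: 11 black — skip
  8 black
  4 gray
    4→5: 5 black — skip
    4→2: 2 black — skip
  4 black
0 black
Every edge goes to a white or black vertex — no back edge, so the graph is acyclic.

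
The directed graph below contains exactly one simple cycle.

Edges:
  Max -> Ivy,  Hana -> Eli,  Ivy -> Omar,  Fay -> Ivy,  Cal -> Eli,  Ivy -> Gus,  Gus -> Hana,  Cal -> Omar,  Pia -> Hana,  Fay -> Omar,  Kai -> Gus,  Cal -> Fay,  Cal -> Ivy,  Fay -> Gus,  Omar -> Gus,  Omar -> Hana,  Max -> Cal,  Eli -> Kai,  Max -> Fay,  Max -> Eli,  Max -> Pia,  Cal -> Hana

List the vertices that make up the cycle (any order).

DFS with gray/black marking from Eli:
Eli gray
  Kai gray
    Gus gray
      Hana gray
        Hana→Eli: Eli is gray → back edge
Back edge closes the cycle Eli → Kai → Gus → Hana → Eli; its vertices are {Eli, Gus, Kai, Hana}.

Eli, Gus, Kai, Hana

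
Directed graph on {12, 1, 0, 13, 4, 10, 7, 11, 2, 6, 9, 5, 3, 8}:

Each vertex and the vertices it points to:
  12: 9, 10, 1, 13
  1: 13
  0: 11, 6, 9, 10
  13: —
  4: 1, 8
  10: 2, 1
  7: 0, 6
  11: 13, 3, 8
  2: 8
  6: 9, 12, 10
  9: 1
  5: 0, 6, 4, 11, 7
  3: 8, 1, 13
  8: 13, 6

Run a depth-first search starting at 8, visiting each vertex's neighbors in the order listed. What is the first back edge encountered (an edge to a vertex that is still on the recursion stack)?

2→8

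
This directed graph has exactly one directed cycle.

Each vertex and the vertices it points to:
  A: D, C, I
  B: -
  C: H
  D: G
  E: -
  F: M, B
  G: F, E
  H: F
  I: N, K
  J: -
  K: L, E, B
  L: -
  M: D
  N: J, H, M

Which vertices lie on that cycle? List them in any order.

DFS with gray/black marking from D:
D gray
  G gray
    F gray
      M gray
        M→D: D is gray → back edge
Back edge closes the cycle D → G → F → M → D; its vertices are {D, F, G, M}.

D, F, G, M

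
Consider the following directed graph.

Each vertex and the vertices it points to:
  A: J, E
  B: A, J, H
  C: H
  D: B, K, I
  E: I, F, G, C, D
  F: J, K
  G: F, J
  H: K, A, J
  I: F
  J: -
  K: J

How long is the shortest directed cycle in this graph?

For each vertex v, BFS finds the shortest path from v back to v.
The shortest such closed walk is A → E → D → B → A, length 4.

4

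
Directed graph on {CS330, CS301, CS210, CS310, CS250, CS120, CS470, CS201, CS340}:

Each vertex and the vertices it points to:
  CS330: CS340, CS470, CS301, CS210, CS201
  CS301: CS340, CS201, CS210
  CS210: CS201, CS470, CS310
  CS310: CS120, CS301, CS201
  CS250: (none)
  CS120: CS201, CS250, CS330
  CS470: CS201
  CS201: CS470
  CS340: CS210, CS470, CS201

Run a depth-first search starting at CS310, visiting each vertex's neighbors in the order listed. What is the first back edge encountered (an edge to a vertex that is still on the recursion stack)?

DFS from CS310 (visiting each vertex's neighbors in the order listed); mark gray on enter, black on exit:
CS310 gray
  CS120 gray
    CS201 gray
      CS470 gray
        CS470→CS201: CS201 is gray → back edge
First back edge: CS470 → CS201.

CS470->CS201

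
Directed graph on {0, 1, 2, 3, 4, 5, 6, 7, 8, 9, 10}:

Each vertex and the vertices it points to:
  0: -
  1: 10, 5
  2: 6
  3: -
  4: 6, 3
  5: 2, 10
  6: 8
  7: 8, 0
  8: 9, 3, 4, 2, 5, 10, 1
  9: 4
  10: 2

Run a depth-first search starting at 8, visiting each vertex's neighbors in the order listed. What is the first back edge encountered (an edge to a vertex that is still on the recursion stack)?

DFS from 8 (visiting each vertex's neighbors in the order listed); mark gray on enter, black on exit:
8 gray
  9 gray
    4 gray
      6 gray
        6→8: 8 is gray → back edge
First back edge: 6 → 8.

6→8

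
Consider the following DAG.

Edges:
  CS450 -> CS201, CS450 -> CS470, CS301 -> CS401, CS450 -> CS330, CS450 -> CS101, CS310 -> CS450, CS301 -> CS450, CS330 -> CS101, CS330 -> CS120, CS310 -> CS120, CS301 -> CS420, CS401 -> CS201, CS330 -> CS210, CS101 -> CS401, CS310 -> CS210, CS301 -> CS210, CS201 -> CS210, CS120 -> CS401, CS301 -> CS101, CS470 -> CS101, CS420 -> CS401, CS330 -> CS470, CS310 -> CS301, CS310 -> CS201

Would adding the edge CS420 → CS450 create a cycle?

Adding CS420→CS450 creates a cycle iff CS450 can already reach CS420.
Explore from CS450: no path reaches CS420. The graph stays acyclic.

No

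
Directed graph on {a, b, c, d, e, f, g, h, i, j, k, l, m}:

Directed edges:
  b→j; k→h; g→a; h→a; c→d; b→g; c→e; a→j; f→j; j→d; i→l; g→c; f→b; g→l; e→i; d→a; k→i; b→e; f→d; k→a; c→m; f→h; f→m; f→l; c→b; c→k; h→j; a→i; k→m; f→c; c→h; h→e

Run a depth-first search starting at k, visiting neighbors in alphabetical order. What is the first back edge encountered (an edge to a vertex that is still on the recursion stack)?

DFS from k (visiting neighbors in alphabetical order); mark gray on enter, black on exit:
k gray
  a gray
    i gray
      l gray
      l black
    i black
    j gray
      d gray
        d→a: a is gray → back edge
First back edge: d → a.

d→a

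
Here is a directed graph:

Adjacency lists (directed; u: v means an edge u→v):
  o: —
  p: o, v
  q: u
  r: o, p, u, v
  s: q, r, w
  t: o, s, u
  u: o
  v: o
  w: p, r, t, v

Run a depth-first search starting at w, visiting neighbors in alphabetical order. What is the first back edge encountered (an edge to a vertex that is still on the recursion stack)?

s->w

DFS from w (visiting neighbors in alphabetical order); mark gray on enter, black on exit:
w gray
  p gray
    o gray
    o black
    v gray
      v→o: o black — skip
    v black
  p black
  r gray
    r→o: o black — skip
    r→p: p black — skip
    u gray
      u→o: o black — skip
    u black
    r→v: v black — skip
  r black
  t gray
    t→o: o black — skip
    s gray
      q gray
        q→u: u black — skip
      q black
      s→r: r black — skip
      s→w: w is gray → back edge
First back edge: s → w.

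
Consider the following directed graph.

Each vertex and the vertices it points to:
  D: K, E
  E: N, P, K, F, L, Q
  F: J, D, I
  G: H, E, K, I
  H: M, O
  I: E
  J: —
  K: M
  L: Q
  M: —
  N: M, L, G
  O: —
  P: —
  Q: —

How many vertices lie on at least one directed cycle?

A vertex is on a directed cycle iff it belongs to a strongly connected component of size ≥ 2 (or has a self-loop).
The vertices on cycles are {D, E, F, G, I, N} — 6 in total.

6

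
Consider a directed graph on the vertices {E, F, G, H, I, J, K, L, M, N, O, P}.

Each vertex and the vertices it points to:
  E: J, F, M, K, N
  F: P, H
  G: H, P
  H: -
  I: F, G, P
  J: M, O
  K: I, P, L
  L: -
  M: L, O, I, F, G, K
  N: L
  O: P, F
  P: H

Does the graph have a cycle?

No

DFS with white/gray/black marking, starting from E:
E gray
  J gray
    M gray
      L gray
      L black
      O gray
        P gray
          H gray
          H black
        P black
        F gray
          F→P: P black — skip
          F→H: H black — skip
        F black
      O black
      I gray
        I→F: F black — skip
        G gray
          G→H: H black — skip
          G→P: P black — skip
        G black
        I→P: P black — skip
      I black
      M→F: F black — skip
      M→G: G black — skip
      K gray
        K→I: I black — skip
        K→P: P black — skip
        K→L: L black — skip
      K black
    M black
    J→O: O black — skip
  J black
  E→F: F black — skip
  E→M: M black — skip
  E→K: K black — skip
  N gray
    N→L: L black — skip
  N black
E black
Every edge goes to a white or black vertex — no back edge, so the graph is acyclic.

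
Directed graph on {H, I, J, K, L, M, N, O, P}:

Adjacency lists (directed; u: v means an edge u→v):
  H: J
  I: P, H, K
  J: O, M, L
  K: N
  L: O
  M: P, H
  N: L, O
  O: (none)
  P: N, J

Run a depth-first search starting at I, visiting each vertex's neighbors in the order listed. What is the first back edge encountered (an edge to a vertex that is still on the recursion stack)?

DFS from I (visiting each vertex's neighbors in the order listed); mark gray on enter, black on exit:
I gray
  P gray
    N gray
      L gray
        O gray
        O black
      L black
      N→O: O black — skip
    N black
    J gray
      J→O: O black — skip
      M gray
        M→P: P is gray → back edge
First back edge: M → P.

M→P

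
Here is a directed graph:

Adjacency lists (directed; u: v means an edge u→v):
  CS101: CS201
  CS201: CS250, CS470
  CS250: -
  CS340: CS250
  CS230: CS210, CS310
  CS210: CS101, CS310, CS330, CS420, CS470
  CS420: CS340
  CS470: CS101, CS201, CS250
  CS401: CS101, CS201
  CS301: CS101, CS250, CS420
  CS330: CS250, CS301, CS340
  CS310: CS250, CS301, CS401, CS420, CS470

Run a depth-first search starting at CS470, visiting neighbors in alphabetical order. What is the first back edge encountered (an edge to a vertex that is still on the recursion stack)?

CS201->CS470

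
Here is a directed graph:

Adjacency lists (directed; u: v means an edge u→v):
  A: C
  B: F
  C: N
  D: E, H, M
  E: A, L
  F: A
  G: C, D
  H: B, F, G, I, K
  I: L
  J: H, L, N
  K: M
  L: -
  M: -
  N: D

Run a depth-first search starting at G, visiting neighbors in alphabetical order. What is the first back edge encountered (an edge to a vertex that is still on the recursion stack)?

A→C

DFS from G (visiting neighbors in alphabetical order); mark gray on enter, black on exit:
G gray
  C gray
    N gray
      D gray
        E gray
          A gray
            A→C: C is gray → back edge
First back edge: A → C.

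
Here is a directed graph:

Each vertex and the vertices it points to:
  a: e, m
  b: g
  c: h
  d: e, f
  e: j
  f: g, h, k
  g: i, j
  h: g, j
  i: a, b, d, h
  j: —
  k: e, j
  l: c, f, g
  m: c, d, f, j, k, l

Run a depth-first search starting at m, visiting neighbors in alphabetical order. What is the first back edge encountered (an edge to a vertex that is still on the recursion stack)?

DFS from m (visiting neighbors in alphabetical order); mark gray on enter, black on exit:
m gray
  c gray
    h gray
      g gray
        i gray
          a gray
            e gray
              j gray
              j black
            e black
            a→m: m is gray → back edge
First back edge: a → m.

a->m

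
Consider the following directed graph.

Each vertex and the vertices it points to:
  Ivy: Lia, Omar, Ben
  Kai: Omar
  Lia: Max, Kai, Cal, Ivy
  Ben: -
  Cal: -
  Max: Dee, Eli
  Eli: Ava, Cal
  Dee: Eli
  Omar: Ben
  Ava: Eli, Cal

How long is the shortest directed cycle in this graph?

2

For each vertex v, BFS finds the shortest path from v back to v.
The shortest such closed walk is Ivy → Lia → Ivy, length 2.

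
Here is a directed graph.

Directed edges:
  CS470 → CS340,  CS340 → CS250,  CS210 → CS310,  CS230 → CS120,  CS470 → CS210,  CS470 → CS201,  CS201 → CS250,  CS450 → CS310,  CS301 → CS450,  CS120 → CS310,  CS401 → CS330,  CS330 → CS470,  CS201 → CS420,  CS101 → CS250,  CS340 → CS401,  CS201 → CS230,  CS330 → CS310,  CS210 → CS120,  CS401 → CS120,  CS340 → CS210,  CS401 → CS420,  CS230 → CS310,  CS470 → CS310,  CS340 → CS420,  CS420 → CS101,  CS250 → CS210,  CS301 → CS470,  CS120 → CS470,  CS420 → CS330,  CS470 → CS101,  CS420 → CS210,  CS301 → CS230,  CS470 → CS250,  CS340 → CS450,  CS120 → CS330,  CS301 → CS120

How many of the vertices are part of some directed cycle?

11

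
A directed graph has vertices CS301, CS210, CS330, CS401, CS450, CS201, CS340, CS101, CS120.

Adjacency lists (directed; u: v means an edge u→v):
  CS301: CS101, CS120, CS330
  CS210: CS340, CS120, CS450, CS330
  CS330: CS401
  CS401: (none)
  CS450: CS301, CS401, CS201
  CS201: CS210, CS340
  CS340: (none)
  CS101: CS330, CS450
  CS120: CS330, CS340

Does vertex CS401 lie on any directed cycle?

No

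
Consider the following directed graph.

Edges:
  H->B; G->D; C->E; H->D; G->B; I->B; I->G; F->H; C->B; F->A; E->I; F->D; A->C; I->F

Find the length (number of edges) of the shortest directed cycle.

For each vertex v, BFS finds the shortest path from v back to v.
The shortest such closed walk is I → F → A → C → E → I, length 5.

5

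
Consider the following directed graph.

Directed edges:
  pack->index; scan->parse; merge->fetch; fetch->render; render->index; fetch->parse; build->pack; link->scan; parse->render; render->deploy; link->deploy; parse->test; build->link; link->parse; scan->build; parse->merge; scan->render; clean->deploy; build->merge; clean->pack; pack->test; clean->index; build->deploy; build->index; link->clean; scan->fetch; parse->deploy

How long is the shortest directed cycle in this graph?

For each vertex v, BFS finds the shortest path from v back to v.
The shortest such closed walk is build → link → scan → build, length 3.

3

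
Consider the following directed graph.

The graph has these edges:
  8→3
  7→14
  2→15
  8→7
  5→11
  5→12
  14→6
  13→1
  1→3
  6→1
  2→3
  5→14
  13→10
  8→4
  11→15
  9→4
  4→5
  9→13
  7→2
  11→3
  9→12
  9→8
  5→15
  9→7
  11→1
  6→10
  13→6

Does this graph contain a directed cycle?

No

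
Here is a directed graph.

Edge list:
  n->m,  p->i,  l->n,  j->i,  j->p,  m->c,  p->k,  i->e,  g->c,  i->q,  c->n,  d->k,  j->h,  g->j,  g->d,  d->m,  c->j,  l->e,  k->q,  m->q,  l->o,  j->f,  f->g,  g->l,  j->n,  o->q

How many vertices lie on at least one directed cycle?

8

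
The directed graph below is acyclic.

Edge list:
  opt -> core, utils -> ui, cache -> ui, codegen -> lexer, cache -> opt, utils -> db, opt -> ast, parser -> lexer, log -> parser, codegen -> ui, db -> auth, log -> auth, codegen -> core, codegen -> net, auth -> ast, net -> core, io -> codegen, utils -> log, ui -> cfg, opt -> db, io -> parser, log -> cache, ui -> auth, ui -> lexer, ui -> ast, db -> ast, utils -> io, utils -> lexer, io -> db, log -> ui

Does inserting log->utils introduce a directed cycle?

Yes

Adding log→utils creates a cycle iff utils can already reach log.
Path from utils: utils → log.
So utils → … → log → utils is a cycle.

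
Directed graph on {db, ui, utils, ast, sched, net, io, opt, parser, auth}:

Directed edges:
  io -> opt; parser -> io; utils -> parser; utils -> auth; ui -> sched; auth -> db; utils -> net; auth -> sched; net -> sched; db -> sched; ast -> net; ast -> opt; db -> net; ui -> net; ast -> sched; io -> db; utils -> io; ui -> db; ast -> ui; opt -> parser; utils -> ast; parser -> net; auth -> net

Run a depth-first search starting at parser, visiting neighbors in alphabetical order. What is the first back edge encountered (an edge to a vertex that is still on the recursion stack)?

opt→parser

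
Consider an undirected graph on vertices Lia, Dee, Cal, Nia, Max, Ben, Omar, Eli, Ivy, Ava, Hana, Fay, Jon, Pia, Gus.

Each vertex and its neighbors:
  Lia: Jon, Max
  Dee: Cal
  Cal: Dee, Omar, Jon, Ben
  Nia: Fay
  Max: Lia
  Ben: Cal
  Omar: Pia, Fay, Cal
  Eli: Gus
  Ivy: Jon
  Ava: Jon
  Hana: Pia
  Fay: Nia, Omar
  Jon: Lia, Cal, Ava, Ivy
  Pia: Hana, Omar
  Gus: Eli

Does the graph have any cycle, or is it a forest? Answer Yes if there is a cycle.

DFS, tracking each vertex's parent; an edge to a visited non-parent vertex closes a cycle.
Start from Nia:
visit Nia (parent –)
  visit Fay (parent Nia)
    Fay–Nia: parent, skip
    visit Omar (parent Fay)
      visit Pia (parent Omar)
        visit Hana (parent Pia)
          Hana–Pia: parent, skip
        Pia–Omar: parent, skip
      Omar–Fay: parent, skip
      visit Cal (parent Omar)
        visit Dee (parent Cal)
          Dee–Cal: parent, skip
        Cal–Omar: parent, skip
        visit Jon (parent Cal)
          visit Lia (parent Jon)
            Lia–Jon: parent, skip
            visit Max (parent Lia)
              Max–Lia: parent, skip
          Jon–Cal: parent, skip
          visit Ava (parent Jon)
            Ava–Jon: parent, skip
          visit Ivy (parent Jon)
            Ivy–Jon: parent, skip
        visit Ben (parent Cal)
          Ben–Cal: parent, skip
visit Eli (parent –)
  visit Gus (parent Eli)
    Gus–Eli: parent, skip
No non-parent visited neighbor found — the graph is a forest.

No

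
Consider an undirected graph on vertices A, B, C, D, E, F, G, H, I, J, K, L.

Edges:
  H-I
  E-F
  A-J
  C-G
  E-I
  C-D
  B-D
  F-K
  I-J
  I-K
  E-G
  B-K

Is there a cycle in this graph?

DFS, tracking each vertex's parent; an edge to a visited non-parent vertex closes a cycle.
Start from E:
visit E (parent –)
  visit F (parent E)
    F–E: parent, skip
    visit K (parent F)
      visit I (parent K)
        I–K: parent, skip
        visit H (parent I)
          H–I: parent, skip
        I–E: E visited and ≠ parent → cycle
Cycle: E – F – K – I – E.

Yes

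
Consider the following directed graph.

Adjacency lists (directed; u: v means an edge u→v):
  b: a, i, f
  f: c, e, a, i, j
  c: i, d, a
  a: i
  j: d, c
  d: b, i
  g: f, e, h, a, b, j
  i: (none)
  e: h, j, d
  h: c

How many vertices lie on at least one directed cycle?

A vertex is on a directed cycle iff it belongs to a strongly connected component of size ≥ 2 (or has a self-loop).
The vertices on cycles are {b, c, d, e, f, h, j} — 7 in total.

7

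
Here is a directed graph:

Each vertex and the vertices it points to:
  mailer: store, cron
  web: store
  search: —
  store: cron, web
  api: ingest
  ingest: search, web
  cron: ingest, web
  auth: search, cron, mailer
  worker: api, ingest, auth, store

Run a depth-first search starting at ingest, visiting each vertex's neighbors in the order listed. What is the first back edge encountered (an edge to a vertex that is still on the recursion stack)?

DFS from ingest (visiting each vertex's neighbors in the order listed); mark gray on enter, black on exit:
ingest gray
  search gray
  search black
  web gray
    store gray
      cron gray
        cron→ingest: ingest is gray → back edge
First back edge: cron → ingest.

cron->ingest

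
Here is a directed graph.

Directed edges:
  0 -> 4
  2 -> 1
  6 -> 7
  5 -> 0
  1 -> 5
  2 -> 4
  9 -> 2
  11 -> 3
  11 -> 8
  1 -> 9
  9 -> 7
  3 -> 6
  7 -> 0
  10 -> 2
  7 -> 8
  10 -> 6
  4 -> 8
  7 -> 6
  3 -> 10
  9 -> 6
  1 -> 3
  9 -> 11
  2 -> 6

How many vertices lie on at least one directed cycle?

8

A vertex is on a directed cycle iff it belongs to a strongly connected component of size ≥ 2 (or has a self-loop).
The vertices on cycles are {1, 2, 3, 6, 7, 9, 10, 11} — 8 in total.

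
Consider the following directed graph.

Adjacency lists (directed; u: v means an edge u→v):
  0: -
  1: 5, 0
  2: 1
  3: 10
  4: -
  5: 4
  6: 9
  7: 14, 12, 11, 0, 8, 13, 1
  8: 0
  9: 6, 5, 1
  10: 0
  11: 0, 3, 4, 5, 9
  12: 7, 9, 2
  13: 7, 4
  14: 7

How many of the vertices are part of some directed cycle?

6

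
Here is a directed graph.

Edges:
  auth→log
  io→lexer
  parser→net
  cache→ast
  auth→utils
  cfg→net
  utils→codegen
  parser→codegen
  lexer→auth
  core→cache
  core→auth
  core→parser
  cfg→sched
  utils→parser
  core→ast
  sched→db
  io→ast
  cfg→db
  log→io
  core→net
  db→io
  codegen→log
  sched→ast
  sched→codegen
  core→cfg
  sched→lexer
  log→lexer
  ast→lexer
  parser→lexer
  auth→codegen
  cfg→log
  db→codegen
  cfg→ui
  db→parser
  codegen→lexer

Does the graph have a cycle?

Yes

DFS with white/gray/black marking, starting from auth:
auth gray
  log gray
    lexer gray
      lexer→auth: auth is gray → back edge
Back edge found, so a cycle exists: auth → log → lexer → auth.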